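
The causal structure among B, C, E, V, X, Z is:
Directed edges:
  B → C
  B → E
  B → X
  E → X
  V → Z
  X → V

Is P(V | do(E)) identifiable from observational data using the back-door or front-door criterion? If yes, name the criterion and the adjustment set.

desc(E)\{E}={V,X,Z}; candidates ⊆ {B,C}.
size 0: {}; under {} E still reaches {B,C,V,X,Z} ∋ V.
{B}: E⊥V given {B} in G with E→· removed — back-door holds.
P(V|do(E)) = Σ_{B} P(V|E,B)·P(B).

P(V|do(E)): backdoor, adjust for {B}.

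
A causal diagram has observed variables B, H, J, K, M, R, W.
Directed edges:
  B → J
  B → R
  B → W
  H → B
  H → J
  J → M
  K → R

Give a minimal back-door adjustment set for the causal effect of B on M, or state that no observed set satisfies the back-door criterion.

B→M: minimal back-door set {H}.

desc(B)\{B}={J,M,R,W}; candidates ⊆ {H,K}.
size 0: {}; under {} B still reaches {H,J,M} ∋ M.
{H}: B⊥M given {H} in G with B→· removed — back-door holds.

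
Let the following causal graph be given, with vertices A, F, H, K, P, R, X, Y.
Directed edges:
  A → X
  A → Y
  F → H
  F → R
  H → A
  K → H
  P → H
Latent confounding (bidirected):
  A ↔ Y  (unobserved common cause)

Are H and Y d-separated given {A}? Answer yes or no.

Bayes-Ball from H | {A} reaches {F,K,P,R,Y}.
Y ∈ reach(H|{A}) ⇒ H ⊥̸ Y | {A}.

No — H and Y are d-connected given {A}.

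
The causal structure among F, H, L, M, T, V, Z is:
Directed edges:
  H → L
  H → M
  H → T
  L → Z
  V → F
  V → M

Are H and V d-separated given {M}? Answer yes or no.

No — H and V are d-connected given {M}.

Bayes-Ball from H | {M} reaches {F,L,T,V,Z}.
V ∈ reach(H|{M}) ⇒ H ⊥̸ V | {M}.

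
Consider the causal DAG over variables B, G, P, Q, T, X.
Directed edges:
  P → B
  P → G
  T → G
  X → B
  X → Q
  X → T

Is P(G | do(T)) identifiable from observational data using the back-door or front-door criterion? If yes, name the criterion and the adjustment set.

P(G|do(T)): backdoor, adjust for ∅.

desc(T)\{T}={G}; candidates ⊆ {B,P,Q,X}.
∅: T⊥G given ∅ in G with T→· removed — back-door holds.
P(G|do(T)) = P(G|T) — no adjustment needed.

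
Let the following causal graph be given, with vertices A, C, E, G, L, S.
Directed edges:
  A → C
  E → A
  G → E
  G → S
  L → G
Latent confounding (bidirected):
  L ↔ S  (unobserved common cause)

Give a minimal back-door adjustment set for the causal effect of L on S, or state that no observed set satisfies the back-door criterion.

L→S: no observed back-door set.

desc(L)\{L}={A,C,E,G,S}; candidates ⊆ {—}.
L↔S: latent back-door arc(s) into L.
size 0: {}; under {} L still reaches {S} ∋ S.
L↔S cannot be blocked by any observed set — no back-door set.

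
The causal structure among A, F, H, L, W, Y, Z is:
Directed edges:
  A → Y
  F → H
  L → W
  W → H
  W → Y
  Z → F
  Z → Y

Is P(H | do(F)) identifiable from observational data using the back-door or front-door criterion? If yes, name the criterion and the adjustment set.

desc(F)\{F}={H}; candidates ⊆ {A,L,W,Y,Z}.
∅: F⊥H given ∅ in G with F→· removed — back-door holds.
P(H|do(F)) = P(H|F) — no adjustment needed.

P(H|do(F)): backdoor, adjust for ∅.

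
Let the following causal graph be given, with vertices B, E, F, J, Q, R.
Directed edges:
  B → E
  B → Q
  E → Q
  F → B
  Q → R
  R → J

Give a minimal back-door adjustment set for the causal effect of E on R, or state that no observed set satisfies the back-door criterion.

desc(E)\{E}={J,Q,R}; candidates ⊆ {B,F}.
size 0: {}; under {} E still reaches {B,F,J,Q,R} ∋ R.
{B}: E⊥R given {B} in G with E→· removed — back-door holds.

E→R: minimal back-door set {B}.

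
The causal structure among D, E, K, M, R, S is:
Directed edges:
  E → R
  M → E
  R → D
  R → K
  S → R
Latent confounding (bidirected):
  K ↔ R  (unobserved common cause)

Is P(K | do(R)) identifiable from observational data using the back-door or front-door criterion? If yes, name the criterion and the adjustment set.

desc(R)\{R}={D,K}; candidates ⊆ {E,M,S}.
R↔K: latent back-door arc(s) into R.
size 0: {}; under {} R still reaches {E,K,M,S} ∋ K.
size 1: {E}, {M}, {S}; under {E} R still reaches {K,S} ∋ K.
size 2: {E,M}, {E,S}, {M,S}; under {E,M} R still reaches {K,S} ∋ K.
R↔K cannot be blocked by any observed set — no back-door set.
No mediator lies on a directed R→…→K path.
Neither criterion identifies P(K|do(R)) in this graph.

P(K|do(R)): not identifiable (no BD/FD set).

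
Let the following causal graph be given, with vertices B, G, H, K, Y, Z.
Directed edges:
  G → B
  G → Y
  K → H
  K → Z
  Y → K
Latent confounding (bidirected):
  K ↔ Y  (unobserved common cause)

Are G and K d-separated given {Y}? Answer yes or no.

Bayes-Ball from G | {Y} reaches {B,H,K,Z}.
K ∈ reach(G|{Y}) ⇒ G ⊥̸ K | {Y}.

No — G and K are d-connected given {Y}.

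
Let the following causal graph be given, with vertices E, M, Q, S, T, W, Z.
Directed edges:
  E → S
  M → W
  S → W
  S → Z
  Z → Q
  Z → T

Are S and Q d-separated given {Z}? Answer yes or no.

Bayes-Ball from S | {Z} reaches {E,W}.
Q ∉ reach(S|{Z}) ⇒ S ⊥ Q | {Z}.

Yes — S ⊥ Q | {Z}.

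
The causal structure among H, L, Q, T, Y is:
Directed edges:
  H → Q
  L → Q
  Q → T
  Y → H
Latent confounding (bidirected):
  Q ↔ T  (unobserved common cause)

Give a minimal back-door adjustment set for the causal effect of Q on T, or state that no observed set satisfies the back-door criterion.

Q→T: no observed back-door set.

desc(Q)\{Q}={T}; candidates ⊆ {H,L,Y}.
Q↔T: latent back-door arc(s) into Q.
size 0: {}; under {} Q still reaches {H,L,T,Y} ∋ T.
size 1: {H}, {L}, {Y}; under {H} Q still reaches {L,T} ∋ T.
size 2: {H,L}, {H,Y}, {L,Y}; under {H,L} Q still reaches {T} ∋ T.
Q↔T cannot be blocked by any observed set — no back-door set.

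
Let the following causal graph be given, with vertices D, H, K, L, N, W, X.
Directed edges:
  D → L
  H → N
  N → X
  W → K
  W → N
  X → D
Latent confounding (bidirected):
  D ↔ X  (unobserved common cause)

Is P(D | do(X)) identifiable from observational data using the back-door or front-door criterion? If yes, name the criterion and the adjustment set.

P(D|do(X)): not identifiable (no BD/FD set).

desc(X)\{X}={D,L}; candidates ⊆ {H,K,N,W}.
X↔D: latent back-door arc(s) into X.
size 0: {}; under {} X still reaches {D,H,K,L,N,W} ∋ D.
size 1: {H}, {K}, {N} …(+1); under {H} X still reaches {D,K,L,N,W} ∋ D.
size 2: {H,K}, {H,N}, {H,W} …(+3); under {H,K} X still reaches {D,L,N,W} ∋ D.
X↔D cannot be blocked by any observed set — no back-door set.
No mediator lies on a directed X→…→D path.
Neither criterion identifies P(D|do(X)) in this graph.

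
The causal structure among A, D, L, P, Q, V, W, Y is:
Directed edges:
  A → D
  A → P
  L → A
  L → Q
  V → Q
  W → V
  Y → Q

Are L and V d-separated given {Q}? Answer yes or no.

Bayes-Ball from L | {Q} reaches {A,D,P,V,W,Y}.
V ∈ reach(L|{Q}) ⇒ L ⊥̸ V | {Q}.

No — L and V are d-connected given {Q}.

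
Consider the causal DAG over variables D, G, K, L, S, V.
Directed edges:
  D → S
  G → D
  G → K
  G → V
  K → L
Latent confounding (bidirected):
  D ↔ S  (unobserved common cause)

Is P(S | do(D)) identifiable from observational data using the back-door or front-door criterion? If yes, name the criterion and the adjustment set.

P(S|do(D)): not identifiable (no BD/FD set).

desc(D)\{D}={S}; candidates ⊆ {G,K,L,V}.
D↔S: latent back-door arc(s) into D.
size 0: {}; under {} D still reaches {G,K,L,S,V} ∋ S.
size 1: {G}, {K}, {L} …(+1); under {G} D still reaches {S} ∋ S.
size 2: {G,K}, {G,L}, {G,V} …(+3); under {G,K} D still reaches {S} ∋ S.
D↔S cannot be blocked by any observed set — no back-door set.
No mediator lies on a directed D→…→S path.
Neither criterion identifies P(S|do(D)) in this graph.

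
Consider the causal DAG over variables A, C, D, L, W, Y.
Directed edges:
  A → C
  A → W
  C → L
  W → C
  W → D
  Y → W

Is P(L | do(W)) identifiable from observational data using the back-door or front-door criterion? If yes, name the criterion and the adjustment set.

desc(W)\{W}={C,D,L}; candidates ⊆ {A,Y}.
size 0: {}; under {} W still reaches {A,C,L,Y} ∋ L.
{A}: W⊥L given {A} in G with W→· removed — back-door holds.
P(L|do(W)) = Σ_{A} P(L|W,A)·P(A).

P(L|do(W)): backdoor, adjust for {A}.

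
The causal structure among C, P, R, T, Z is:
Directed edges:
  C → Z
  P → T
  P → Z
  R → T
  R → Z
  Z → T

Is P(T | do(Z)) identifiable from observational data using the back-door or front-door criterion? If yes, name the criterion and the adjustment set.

desc(Z)\{Z}={T}; candidates ⊆ {C,P,R}.
size 0: {}; under {} Z still reaches {C,P,R,T} ∋ T.
size 1: {C}, {P}, {R}; under {C} Z still reaches {P,R,T} ∋ T.
{P,R}: Z⊥T given {P,R} in G with Z→· removed — back-door holds.
P(T|do(Z)) = Σ_{P,R} P(T|Z,P,R)·P(P,R).

P(T|do(Z)): backdoor, adjust for {P, R}.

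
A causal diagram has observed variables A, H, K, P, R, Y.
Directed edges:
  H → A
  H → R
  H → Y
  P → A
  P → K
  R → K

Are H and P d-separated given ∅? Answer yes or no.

Bayes-Ball from H | ∅ reaches {A,K,R,Y}.
P ∉ reach(H|∅) ⇒ H ⊥ P | ∅.

Yes — H ⊥ P | ∅.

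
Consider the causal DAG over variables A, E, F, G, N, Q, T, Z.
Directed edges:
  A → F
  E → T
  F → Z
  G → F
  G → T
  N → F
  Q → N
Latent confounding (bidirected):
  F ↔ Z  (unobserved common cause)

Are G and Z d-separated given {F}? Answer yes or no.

Bayes-Ball from G | {F} reaches {A,N,Q,T,Z}.
Z ∈ reach(G|{F}) ⇒ G ⊥̸ Z | {F}.

No — G and Z are d-connected given {F}.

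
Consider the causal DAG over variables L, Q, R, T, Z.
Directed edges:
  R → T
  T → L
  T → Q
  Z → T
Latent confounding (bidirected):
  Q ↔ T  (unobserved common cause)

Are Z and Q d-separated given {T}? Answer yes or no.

No — Z and Q are d-connected given {T}.

Bayes-Ball from Z | {T} reaches {Q,R}.
Q ∈ reach(Z|{T}) ⇒ Z ⊥̸ Q | {T}.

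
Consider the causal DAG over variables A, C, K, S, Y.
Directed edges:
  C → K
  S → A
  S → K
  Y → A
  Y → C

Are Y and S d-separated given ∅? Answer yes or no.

Bayes-Ball from Y | ∅ reaches {A,C,K}.
S ∉ reach(Y|∅) ⇒ Y ⊥ S | ∅.

Yes — Y ⊥ S | ∅.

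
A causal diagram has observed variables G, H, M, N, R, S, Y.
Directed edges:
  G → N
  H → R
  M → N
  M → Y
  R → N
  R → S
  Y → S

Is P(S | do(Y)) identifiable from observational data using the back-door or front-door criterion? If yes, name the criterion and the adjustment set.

desc(Y)\{Y}={S}; candidates ⊆ {G,H,M,N,R}.
∅: Y⊥S given ∅ in G with Y→· removed — back-door holds.
P(S|do(Y)) = P(S|Y) — no adjustment needed.

P(S|do(Y)): backdoor, adjust for ∅.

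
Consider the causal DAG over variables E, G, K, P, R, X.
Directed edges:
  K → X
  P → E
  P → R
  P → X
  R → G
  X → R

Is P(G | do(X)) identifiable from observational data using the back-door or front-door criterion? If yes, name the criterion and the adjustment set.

P(G|do(X)): backdoor, adjust for {P}.

desc(X)\{X}={G,R}; candidates ⊆ {E,K,P}.
size 0: {}; under {} X still reaches {E,G,K,P,R} ∋ G.
{P}: X⊥G given {P} in G with X→· removed — back-door holds.
P(G|do(X)) = Σ_{P} P(G|X,P)·P(P).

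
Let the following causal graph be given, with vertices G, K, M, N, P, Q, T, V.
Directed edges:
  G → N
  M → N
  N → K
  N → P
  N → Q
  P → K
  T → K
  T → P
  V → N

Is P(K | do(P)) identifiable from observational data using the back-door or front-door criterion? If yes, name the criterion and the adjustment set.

desc(P)\{P}={K}; candidates ⊆ {G,M,N,Q,T,V}.
size 0: {}; under {} P still reaches {G,K,M,N,Q,T,V} ∋ K.
size 1: {G}, {M}, {N} …(+3); under {G} P still reaches {K,M,N,Q,T,V} ∋ K.
{N,T}: P⊥K given {N,T} in G with P→· removed — back-door holds.
P(K|do(P)) = Σ_{N,T} P(K|P,N,T)·P(N,T).

P(K|do(P)): backdoor, adjust for {N, T}.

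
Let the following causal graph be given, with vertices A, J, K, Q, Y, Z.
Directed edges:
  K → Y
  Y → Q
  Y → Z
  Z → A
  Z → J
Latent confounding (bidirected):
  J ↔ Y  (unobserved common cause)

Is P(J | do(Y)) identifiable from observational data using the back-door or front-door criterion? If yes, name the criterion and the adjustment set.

desc(Y)\{Y}={A,J,Q,Z}; candidates ⊆ {K}.
Y↔J: latent back-door arc(s) into Y.
size 0: {}; under {} Y still reaches {J,K} ∋ J.
size 1: {K}; under {K} Y still reaches {J} ∋ J.
Y↔J cannot be blocked by any observed set — no back-door set.
{Z}: (i) intercepts every directed Y→J path; (ii) no back-door Y→{Z}; (iii) {Y} blocks every back-door {Z}→J. Front-door holds.
P(J|do(Y)) = Σ_{Z} P(Z|Y) Σ_{Y'} P(J|Z,Y')P(Y').

P(J|do(Y)): frontdoor, adjust for {Z}.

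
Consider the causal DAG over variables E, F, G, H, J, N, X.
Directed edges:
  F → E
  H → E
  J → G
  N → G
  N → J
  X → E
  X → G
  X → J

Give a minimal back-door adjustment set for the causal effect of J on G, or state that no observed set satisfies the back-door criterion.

desc(J)\{J}={G}; candidates ⊆ {E,F,H,N,X}.
size 0: {}; under {} J still reaches {E,G,N,X} ∋ G.
size 1: {E}, {F}, {H} …(+2); under {E} J still reaches {F,G,H,N,X} ∋ G.
{N,X}: J⊥G given {N,X} in G with J→· removed — back-door holds.

J→G: minimal back-door set {N, X}.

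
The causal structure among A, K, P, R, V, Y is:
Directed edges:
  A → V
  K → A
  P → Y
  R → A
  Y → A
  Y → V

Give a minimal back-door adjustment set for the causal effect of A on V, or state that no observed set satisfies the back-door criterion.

A→V: minimal back-door set {Y}.

desc(A)\{A}={V}; candidates ⊆ {K,P,R,Y}.
size 0: {}; under {} A still reaches {K,P,R,V,Y} ∋ V.
{Y}: A⊥V given {Y} in G with A→· removed — back-door holds.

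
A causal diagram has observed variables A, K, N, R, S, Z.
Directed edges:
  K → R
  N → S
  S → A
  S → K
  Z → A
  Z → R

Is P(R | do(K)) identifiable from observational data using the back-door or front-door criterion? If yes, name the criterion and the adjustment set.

P(R|do(K)): backdoor, adjust for ∅.

desc(K)\{K}={R}; candidates ⊆ {A,N,S,Z}.
∅: K⊥R given ∅ in G with K→· removed — back-door holds.
P(R|do(K)) = P(R|K) — no adjustment needed.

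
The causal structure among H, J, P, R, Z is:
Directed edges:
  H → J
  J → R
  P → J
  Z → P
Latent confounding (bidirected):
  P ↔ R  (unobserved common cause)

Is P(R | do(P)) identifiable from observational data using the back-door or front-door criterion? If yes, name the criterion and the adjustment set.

desc(P)\{P}={J,R}; candidates ⊆ {H,Z}.
P↔R: latent back-door arc(s) into P.
size 0: {}; under {} P still reaches {R,Z} ∋ R.
size 1: {H}, {Z}; under {H} P still reaches {R,Z} ∋ R.
size 2: {H,Z}; under {H,Z} P still reaches {R} ∋ R.
P↔R cannot be blocked by any observed set — no back-door set.
{J}: (i) intercepts every directed P→R path; (ii) no back-door P→{J}; (iii) {P} blocks every back-door {J}→R. Front-door holds.
P(R|do(P)) = Σ_{J} P(J|P) Σ_{P'} P(R|J,P')P(P').

P(R|do(P)): frontdoor, adjust for {J}.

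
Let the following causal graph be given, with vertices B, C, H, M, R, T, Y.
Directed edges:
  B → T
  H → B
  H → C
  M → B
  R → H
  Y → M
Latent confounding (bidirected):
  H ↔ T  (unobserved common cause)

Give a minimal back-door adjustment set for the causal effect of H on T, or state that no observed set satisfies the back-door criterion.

H→T: no observed back-door set.

desc(H)\{H}={B,C,T}; candidates ⊆ {M,R,Y}.
H↔T: latent back-door arc(s) into H.
size 0: {}; under {} H still reaches {R,T} ∋ T.
size 1: {M}, {R}, {Y}; under {M} H still reaches {R,T} ∋ T.
size 2: {M,R}, {M,Y}, {R,Y}; under {M,R} H still reaches {T} ∋ T.
H↔T cannot be blocked by any observed set — no back-door set.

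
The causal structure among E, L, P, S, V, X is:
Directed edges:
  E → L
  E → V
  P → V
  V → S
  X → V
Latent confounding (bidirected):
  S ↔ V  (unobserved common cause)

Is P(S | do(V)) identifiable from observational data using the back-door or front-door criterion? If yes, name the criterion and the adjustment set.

P(S|do(V)): not identifiable (no BD/FD set).

desc(V)\{V}={S}; candidates ⊆ {E,L,P,X}.
V↔S: latent back-door arc(s) into V.
size 0: {}; under {} V still reaches {E,L,P,S,X} ∋ S.
size 1: {E}, {L}, {P} …(+1); under {E} V still reaches {P,S,X} ∋ S.
size 2: {E,L}, {E,P}, {E,X} …(+3); under {E,L} V still reaches {P,S,X} ∋ S.
V↔S cannot be blocked by any observed set — no back-door set.
No mediator lies on a directed V→…→S path.
Neither criterion identifies P(S|do(V)) in this graph.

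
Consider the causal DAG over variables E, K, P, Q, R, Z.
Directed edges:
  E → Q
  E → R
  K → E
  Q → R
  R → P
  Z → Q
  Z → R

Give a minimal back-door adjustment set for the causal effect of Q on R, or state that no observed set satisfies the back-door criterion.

desc(Q)\{Q}={P,R}; candidates ⊆ {E,K,Z}.
size 0: {}; under {} Q still reaches {E,K,P,R,Z} ∋ R.
size 1: {E}, {K}, {Z}; under {E} Q still reaches {P,R,Z} ∋ R.
{E,Z}: Q⊥R given {E,Z} in G with Q→· removed — back-door holds.

Q→R: minimal back-door set {E, Z}.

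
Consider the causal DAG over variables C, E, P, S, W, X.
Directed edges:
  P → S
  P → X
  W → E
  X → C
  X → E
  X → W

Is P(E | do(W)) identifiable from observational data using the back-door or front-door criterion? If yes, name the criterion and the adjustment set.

P(E|do(W)): backdoor, adjust for {X}.

desc(W)\{W}={E}; candidates ⊆ {C,P,S,X}.
size 0: {}; under {} W still reaches {C,E,P,S,X} ∋ E.
{X}: W⊥E given {X} in G with W→· removed — back-door holds.
P(E|do(W)) = Σ_{X} P(E|W,X)·P(X).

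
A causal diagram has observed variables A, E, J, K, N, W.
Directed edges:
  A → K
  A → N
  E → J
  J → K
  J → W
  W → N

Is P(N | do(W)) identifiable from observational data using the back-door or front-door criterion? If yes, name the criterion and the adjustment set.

P(N|do(W)): backdoor, adjust for ∅.

desc(W)\{W}={N}; candidates ⊆ {A,E,J,K}.
∅: W⊥N given ∅ in G with W→· removed — back-door holds.
P(N|do(W)) = P(N|W) — no adjustment needed.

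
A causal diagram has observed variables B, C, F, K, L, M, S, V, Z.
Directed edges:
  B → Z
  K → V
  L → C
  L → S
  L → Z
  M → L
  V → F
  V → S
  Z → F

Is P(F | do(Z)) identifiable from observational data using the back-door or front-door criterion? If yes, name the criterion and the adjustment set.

desc(Z)\{Z}={F}; candidates ⊆ {B,C,K,L,M,S,V}.
∅: Z⊥F given ∅ in G with Z→· removed — back-door holds.
P(F|do(Z)) = P(F|Z) — no adjustment needed.

P(F|do(Z)): backdoor, adjust for ∅.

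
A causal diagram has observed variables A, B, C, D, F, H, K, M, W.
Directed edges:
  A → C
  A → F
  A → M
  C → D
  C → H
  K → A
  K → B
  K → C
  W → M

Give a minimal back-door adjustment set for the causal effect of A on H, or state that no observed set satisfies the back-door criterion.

desc(A)\{A}={C,D,F,H,M}; candidates ⊆ {B,K,W}.
size 0: {}; under {} A still reaches {B,C,D,H,K} ∋ H.
{K}: A⊥H given {K} in G with A→· removed — back-door holds.

A→H: minimal back-door set {K}.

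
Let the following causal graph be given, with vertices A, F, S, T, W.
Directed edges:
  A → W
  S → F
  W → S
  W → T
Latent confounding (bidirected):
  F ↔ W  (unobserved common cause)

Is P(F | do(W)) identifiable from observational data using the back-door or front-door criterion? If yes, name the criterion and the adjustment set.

P(F|do(W)): frontdoor, adjust for {S}.

desc(W)\{W}={F,S,T}; candidates ⊆ {A}.
W↔F: latent back-door arc(s) into W.
size 0: {}; under {} W still reaches {A,F} ∋ F.
size 1: {A}; under {A} W still reaches {F} ∋ F.
W↔F cannot be blocked by any observed set — no back-door set.
{S}: (i) intercepts every directed W→F path; (ii) no back-door W→{S}; (iii) {W} blocks every back-door {S}→F. Front-door holds.
P(F|do(W)) = Σ_{S} P(S|W) Σ_{W'} P(F|S,W')P(W').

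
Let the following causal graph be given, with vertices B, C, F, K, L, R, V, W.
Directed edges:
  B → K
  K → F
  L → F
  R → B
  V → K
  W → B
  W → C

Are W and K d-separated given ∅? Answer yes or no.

No — W and K are d-connected given ∅.

Bayes-Ball from W | ∅ reaches {B,C,F,K}.
K ∈ reach(W|∅) ⇒ W ⊥̸ K | ∅.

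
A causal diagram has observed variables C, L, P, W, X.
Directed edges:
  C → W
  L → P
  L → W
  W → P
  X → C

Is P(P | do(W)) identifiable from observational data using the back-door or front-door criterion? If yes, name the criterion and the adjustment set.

desc(W)\{W}={P}; candidates ⊆ {C,L,X}.
size 0: {}; under {} W still reaches {C,L,P,X} ∋ P.
{L}: W⊥P given {L} in G with W→· removed — back-door holds.
P(P|do(W)) = Σ_{L} P(P|W,L)·P(L).

P(P|do(W)): backdoor, adjust for {L}.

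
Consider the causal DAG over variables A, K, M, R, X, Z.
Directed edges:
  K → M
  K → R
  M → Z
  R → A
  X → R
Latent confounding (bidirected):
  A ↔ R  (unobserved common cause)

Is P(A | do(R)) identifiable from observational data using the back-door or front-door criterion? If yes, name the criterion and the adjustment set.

P(A|do(R)): not identifiable (no BD/FD set).

desc(R)\{R}={A}; candidates ⊆ {K,M,X,Z}.
R↔A: latent back-door arc(s) into R.
size 0: {}; under {} R still reaches {A,K,M,X,Z} ∋ A.
size 1: {K}, {M}, {X} …(+1); under {K} R still reaches {A,X} ∋ A.
size 2: {K,M}, {K,X}, {K,Z} …(+3); under {K,M} R still reaches {A,X} ∋ A.
R↔A cannot be blocked by any observed set — no back-door set.
No mediator lies on a directed R→…→A path.
Neither criterion identifies P(A|do(R)) in this graph.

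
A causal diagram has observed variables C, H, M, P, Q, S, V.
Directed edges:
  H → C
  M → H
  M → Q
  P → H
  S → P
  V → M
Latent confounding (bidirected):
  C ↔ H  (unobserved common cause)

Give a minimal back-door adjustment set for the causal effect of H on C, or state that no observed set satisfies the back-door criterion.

H→C: no observed back-door set.

desc(H)\{H}={C}; candidates ⊆ {M,P,Q,S,V}.
H↔C: latent back-door arc(s) into H.
size 0: {}; under {} H still reaches {C,M,P,Q,S,V} ∋ C.
size 1: {M}, {P}, {Q} …(+2); under {M} H still reaches {C,P,S} ∋ C.
size 2: {M,P}, {M,Q}, {M,S} …(+7); under {M,P} H still reaches {C} ∋ C.
H↔C cannot be blocked by any observed set — no back-door set.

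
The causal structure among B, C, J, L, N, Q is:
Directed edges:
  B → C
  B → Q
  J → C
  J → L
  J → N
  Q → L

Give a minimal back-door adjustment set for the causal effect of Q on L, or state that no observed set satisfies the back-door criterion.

Q→L: minimal back-door set ∅.

desc(Q)\{Q}={L}; candidates ⊆ {B,C,J,N}.
∅: Q⊥L given ∅ in G with Q→· removed — back-door holds.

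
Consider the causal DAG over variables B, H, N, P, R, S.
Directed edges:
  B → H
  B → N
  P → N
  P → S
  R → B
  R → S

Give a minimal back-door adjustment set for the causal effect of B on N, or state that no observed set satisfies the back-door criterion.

desc(B)\{B}={H,N}; candidates ⊆ {P,R,S}.
∅: B⊥N given ∅ in G with B→· removed — back-door holds.

B→N: minimal back-door set ∅.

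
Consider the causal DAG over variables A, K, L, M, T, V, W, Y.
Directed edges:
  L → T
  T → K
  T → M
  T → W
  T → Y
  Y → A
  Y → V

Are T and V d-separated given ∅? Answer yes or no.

No — T and V are d-connected given ∅.

Bayes-Ball from T | ∅ reaches {A,K,L,M,V,W,Y}.
V ∈ reach(T|∅) ⇒ T ⊥̸ V | ∅.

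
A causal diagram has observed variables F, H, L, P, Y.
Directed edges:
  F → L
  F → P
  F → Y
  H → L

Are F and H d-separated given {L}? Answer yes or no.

No — F and H are d-connected given {L}.

Bayes-Ball from F | {L} reaches {H,P,Y}.
H ∈ reach(F|{L}) ⇒ F ⊥̸ H | {L}.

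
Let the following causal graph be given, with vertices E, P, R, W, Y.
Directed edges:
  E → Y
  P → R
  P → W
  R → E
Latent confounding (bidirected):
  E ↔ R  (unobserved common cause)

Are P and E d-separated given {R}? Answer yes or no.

No — P and E are d-connected given {R}.

Bayes-Ball from P | {R} reaches {E,W,Y}.
E ∈ reach(P|{R}) ⇒ P ⊥̸ E | {R}.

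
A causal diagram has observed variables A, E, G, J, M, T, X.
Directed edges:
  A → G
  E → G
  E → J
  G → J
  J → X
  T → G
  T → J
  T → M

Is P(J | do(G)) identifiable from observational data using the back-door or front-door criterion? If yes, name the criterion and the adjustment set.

desc(G)\{G}={J,X}; candidates ⊆ {A,E,M,T}.
size 0: {}; under {} G still reaches {A,E,J,M,T,X} ∋ J.
size 1: {A}, {E}, {M} …(+1); under {A} G still reaches {E,J,M,T,X} ∋ J.
{E,T}: G⊥J given {E,T} in G with G→· removed — back-door holds.
P(J|do(G)) = Σ_{E,T} P(J|G,E,T)·P(E,T).

P(J|do(G)): backdoor, adjust for {E, T}.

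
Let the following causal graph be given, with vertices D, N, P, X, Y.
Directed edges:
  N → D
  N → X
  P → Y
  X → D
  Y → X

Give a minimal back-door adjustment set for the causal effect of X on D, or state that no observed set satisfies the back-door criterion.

desc(X)\{X}={D}; candidates ⊆ {N,P,Y}.
size 0: {}; under {} X still reaches {D,N,P,Y} ∋ D.
{N}: X⊥D given {N} in G with X→· removed — back-door holds.

X→D: minimal back-door set {N}.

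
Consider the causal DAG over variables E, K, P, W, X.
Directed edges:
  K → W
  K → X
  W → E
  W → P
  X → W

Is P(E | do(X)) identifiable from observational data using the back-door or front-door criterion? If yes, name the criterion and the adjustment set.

desc(X)\{X}={E,P,W}; candidates ⊆ {K}.
size 0: {}; under {} X still reaches {E,K,P,W} ∋ E.
{K}: X⊥E given {K} in G with X→· removed — back-door holds.
P(E|do(X)) = Σ_{K} P(E|X,K)·P(K).

P(E|do(X)): backdoor, adjust for {K}.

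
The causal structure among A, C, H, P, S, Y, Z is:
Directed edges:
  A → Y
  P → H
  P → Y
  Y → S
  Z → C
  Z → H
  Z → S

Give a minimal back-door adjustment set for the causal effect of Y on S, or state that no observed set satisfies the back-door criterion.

Y→S: minimal back-door set ∅.

desc(Y)\{Y}={S}; candidates ⊆ {A,C,H,P,Z}.
∅: Y⊥S given ∅ in G with Y→· removed — back-door holds.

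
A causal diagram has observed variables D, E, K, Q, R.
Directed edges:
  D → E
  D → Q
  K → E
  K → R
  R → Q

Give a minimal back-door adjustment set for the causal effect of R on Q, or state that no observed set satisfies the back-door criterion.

R→Q: minimal back-door set ∅.

desc(R)\{R}={Q}; candidates ⊆ {D,E,K}.
∅: R⊥Q given ∅ in G with R→· removed — back-door holds.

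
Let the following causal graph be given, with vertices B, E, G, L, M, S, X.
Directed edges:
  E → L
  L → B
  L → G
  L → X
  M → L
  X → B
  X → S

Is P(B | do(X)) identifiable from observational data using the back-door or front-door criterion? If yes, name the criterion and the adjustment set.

P(B|do(X)): backdoor, adjust for {L}.

desc(X)\{X}={B,S}; candidates ⊆ {E,G,L,M}.
size 0: {}; under {} X still reaches {B,E,G,L,M} ∋ B.
{L}: X⊥B given {L} in G with X→· removed — back-door holds.
P(B|do(X)) = Σ_{L} P(B|X,L)·P(L).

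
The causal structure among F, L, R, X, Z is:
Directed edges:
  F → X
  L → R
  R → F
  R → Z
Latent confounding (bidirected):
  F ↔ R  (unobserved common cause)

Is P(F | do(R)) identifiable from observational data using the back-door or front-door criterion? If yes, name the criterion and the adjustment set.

P(F|do(R)): not identifiable (no BD/FD set).

desc(R)\{R}={F,X,Z}; candidates ⊆ {L}.
R↔F: latent back-door arc(s) into R.
size 0: {}; under {} R still reaches {F,L,X} ∋ F.
size 1: {L}; under {L} R still reaches {F,X} ∋ F.
R↔F cannot be blocked by any observed set — no back-door set.
No mediator lies on a directed R→…→F path.
Neither criterion identifies P(F|do(R)) in this graph.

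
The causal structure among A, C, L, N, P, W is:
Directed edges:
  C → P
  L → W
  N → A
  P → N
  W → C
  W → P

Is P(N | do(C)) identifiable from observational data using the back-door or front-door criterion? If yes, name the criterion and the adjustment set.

P(N|do(C)): backdoor, adjust for {W}.

desc(C)\{C}={A,N,P}; candidates ⊆ {L,W}.
size 0: {}; under {} C still reaches {A,L,N,P,W} ∋ N.
{W}: C⊥N given {W} in G with C→· removed — back-door holds.
P(N|do(C)) = Σ_{W} P(N|C,W)·P(W).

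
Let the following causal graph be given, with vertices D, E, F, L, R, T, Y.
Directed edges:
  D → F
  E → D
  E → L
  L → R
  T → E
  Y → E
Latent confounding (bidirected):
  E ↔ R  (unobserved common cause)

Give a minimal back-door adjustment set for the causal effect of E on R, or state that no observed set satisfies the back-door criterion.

desc(E)\{E}={D,F,L,R}; candidates ⊆ {T,Y}.
E↔R: latent back-door arc(s) into E.
size 0: {}; under {} E still reaches {R,T,Y} ∋ R.
size 1: {T}, {Y}; under {T} E still reaches {R,Y} ∋ R.
size 2: {T,Y}; under {T,Y} E still reaches {R} ∋ R.
E↔R cannot be blocked by any observed set — no back-door set.

E→R: no observed back-door set.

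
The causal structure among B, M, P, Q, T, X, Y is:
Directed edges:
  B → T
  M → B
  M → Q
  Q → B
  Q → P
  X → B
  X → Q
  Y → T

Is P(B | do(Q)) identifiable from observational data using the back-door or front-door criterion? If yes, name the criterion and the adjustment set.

P(B|do(Q)): backdoor, adjust for {M, X}.

desc(Q)\{Q}={B,P,T}; candidates ⊆ {M,X,Y}.
size 0: {}; under {} Q still reaches {B,M,T,X} ∋ B.
size 1: {M}, {X}, {Y}; under {M} Q still reaches {B,T,X} ∋ B.
{M,X}: Q⊥B given {M,X} in G with Q→· removed — back-door holds.
P(B|do(Q)) = Σ_{M,X} P(B|Q,M,X)·P(M,X).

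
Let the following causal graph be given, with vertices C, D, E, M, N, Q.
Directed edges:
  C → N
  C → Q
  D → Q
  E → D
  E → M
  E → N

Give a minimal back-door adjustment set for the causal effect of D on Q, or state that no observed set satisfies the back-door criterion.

D→Q: minimal back-door set ∅.

desc(D)\{D}={Q}; candidates ⊆ {C,E,M,N}.
∅: D⊥Q given ∅ in G with D→· removed — back-door holds.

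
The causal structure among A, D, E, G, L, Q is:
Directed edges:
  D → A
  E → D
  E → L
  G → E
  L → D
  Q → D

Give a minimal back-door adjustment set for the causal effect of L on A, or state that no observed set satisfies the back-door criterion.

L→A: minimal back-door set {E}.

desc(L)\{L}={A,D}; candidates ⊆ {E,G,Q}.
size 0: {}; under {} L still reaches {A,D,E,G} ∋ A.
{E}: L⊥A given {E} in G with L→· removed — back-door holds.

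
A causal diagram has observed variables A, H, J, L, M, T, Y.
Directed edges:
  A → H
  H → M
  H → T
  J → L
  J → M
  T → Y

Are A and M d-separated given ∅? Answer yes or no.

Bayes-Ball from A | ∅ reaches {H,M,T,Y}.
M ∈ reach(A|∅) ⇒ A ⊥̸ M | ∅.

No — A and M are d-connected given ∅.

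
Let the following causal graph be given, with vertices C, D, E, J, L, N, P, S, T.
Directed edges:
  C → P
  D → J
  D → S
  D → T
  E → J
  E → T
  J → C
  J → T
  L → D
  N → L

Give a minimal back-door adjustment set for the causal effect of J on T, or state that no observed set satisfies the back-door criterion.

J→T: minimal back-door set {D, E}.

desc(J)\{J}={C,P,T}; candidates ⊆ {D,E,L,N,S}.
size 0: {}; under {} J still reaches {D,E,L,N,S,T} ∋ T.
size 1: {D}, {E}, {L} …(+2); under {D} J still reaches {E,T} ∋ T.
{D,E}: J⊥T given {D,E} in G with J→· removed — back-door holds.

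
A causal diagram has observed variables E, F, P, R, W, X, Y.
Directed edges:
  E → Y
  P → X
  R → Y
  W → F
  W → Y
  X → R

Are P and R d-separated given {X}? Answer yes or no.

Yes — P ⊥ R | {X}.

Bayes-Ball from P | {X} reaches ∅.
R ∉ reach(P|{X}) ⇒ P ⊥ R | {X}.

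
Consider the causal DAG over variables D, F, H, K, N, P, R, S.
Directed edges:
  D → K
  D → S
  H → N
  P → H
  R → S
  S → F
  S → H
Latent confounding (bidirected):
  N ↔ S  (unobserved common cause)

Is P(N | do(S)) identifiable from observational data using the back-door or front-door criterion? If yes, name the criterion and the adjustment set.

P(N|do(S)): frontdoor, adjust for {H}.

desc(S)\{S}={F,H,N}; candidates ⊆ {D,K,P,R}.
S↔N: latent back-door arc(s) into S.
size 0: {}; under {} S still reaches {D,K,N,R} ∋ N.
size 1: {D}, {K}, {P} …(+1); under {D} S still reaches {N,R} ∋ N.
size 2: {D,K}, {D,P}, {D,R} …(+3); under {D,K} S still reaches {N,R} ∋ N.
S↔N cannot be blocked by any observed set — no back-door set.
{H}: (i) intercepts every directed S→N path; (ii) no back-door S→{H}; (iii) {S} blocks every back-door {H}→N. Front-door holds.
P(N|do(S)) = Σ_{H} P(H|S) Σ_{S'} P(N|H,S')P(S').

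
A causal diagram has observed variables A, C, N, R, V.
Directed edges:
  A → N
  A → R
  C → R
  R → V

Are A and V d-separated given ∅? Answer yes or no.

Bayes-Ball from A | ∅ reaches {N,R,V}.
V ∈ reach(A|∅) ⇒ A ⊥̸ V | ∅.

No — A and V are d-connected given ∅.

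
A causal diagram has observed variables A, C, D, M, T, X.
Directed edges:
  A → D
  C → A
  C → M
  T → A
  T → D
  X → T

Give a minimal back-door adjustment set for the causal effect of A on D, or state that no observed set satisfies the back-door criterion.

desc(A)\{A}={D}; candidates ⊆ {C,M,T,X}.
size 0: {}; under {} A still reaches {C,D,M,T,X} ∋ D.
{T}: A⊥D given {T} in G with A→· removed — back-door holds.

A→D: minimal back-door set {T}.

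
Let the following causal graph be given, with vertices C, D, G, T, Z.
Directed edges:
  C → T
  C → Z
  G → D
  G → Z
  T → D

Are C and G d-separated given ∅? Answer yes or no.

Bayes-Ball from C | ∅ reaches {D,T,Z}.
G ∉ reach(C|∅) ⇒ C ⊥ G | ∅.

Yes — C ⊥ G | ∅.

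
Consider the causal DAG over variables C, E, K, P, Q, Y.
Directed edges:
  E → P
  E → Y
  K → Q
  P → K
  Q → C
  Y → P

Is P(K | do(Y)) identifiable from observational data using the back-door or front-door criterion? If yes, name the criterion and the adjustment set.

desc(Y)\{Y}={C,K,P,Q}; candidates ⊆ {E}.
size 0: {}; under {} Y still reaches {C,E,K,P,Q} ∋ K.
{E}: Y⊥K given {E} in G with Y→· removed — back-door holds.
P(K|do(Y)) = Σ_{E} P(K|Y,E)·P(E).

P(K|do(Y)): backdoor, adjust for {E}.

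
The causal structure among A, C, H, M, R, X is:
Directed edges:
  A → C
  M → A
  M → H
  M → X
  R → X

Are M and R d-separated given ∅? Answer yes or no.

Yes — M ⊥ R | ∅.

Bayes-Ball from M | ∅ reaches {A,C,H,X}.
R ∉ reach(M|∅) ⇒ M ⊥ R | ∅.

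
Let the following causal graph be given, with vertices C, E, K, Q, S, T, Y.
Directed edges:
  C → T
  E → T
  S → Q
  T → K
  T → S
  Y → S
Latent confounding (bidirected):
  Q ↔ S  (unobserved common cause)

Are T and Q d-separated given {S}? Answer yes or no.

Bayes-Ball from T | {S} reaches {C,E,K,Q,Y}.
Q ∈ reach(T|{S}) ⇒ T ⊥̸ Q | {S}.

No — T and Q are d-connected given {S}.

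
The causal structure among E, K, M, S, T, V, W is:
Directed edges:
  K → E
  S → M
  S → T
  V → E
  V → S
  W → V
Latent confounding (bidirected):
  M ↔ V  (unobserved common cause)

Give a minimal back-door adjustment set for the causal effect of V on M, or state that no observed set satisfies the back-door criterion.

desc(V)\{V}={E,M,S,T}; candidates ⊆ {K,W}.
V↔M: latent back-door arc(s) into V.
size 0: {}; under {} V still reaches {M,W} ∋ M.
size 1: {K}, {W}; under {K} V still reaches {M,W} ∋ M.
size 2: {K,W}; under {K,W} V still reaches {M} ∋ M.
V↔M cannot be blocked by any observed set — no back-door set.

V→M: no observed back-door set.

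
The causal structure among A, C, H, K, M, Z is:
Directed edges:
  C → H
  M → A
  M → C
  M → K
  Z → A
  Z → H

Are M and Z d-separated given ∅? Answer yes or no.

Yes — M ⊥ Z | ∅.

Bayes-Ball from M | ∅ reaches {A,C,H,K}.
Z ∉ reach(M|∅) ⇒ M ⊥ Z | ∅.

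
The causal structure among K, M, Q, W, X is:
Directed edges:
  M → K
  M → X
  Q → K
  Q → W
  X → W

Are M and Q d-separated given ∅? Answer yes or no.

Yes — M ⊥ Q | ∅.

Bayes-Ball from M | ∅ reaches {K,W,X}.
Q ∉ reach(M|∅) ⇒ M ⊥ Q | ∅.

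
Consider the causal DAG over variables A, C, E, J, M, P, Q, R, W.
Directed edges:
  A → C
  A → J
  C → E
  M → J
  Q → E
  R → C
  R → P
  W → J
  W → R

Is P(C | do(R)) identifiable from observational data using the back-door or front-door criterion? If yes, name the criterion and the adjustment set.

desc(R)\{R}={C,E,P}; candidates ⊆ {A,J,M,Q,W}.
∅: R⊥C given ∅ in G with R→· removed — back-door holds.
P(C|do(R)) = P(C|R) — no adjustment needed.

P(C|do(R)): backdoor, adjust for ∅.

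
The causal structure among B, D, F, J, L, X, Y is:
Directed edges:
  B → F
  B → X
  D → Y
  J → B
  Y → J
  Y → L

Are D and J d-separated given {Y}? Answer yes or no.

Bayes-Ball from D | {Y} reaches ∅.
J ∉ reach(D|{Y}) ⇒ D ⊥ J | {Y}.

Yes — D ⊥ J | {Y}.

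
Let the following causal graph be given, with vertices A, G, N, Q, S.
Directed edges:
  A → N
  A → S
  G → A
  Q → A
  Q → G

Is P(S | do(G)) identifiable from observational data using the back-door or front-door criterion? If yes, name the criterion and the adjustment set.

desc(G)\{G}={A,N,S}; candidates ⊆ {Q}.
size 0: {}; under {} G still reaches {A,N,Q,S} ∋ S.
{Q}: G⊥S given {Q} in G with G→· removed — back-door holds.
P(S|do(G)) = Σ_{Q} P(S|G,Q)·P(Q).

P(S|do(G)): backdoor, adjust for {Q}.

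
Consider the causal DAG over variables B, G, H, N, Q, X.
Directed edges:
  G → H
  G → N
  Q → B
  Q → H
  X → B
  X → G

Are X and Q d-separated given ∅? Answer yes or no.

Bayes-Ball from X | ∅ reaches {B,G,H,N}.
Q ∉ reach(X|∅) ⇒ X ⊥ Q | ∅.

Yes — X ⊥ Q | ∅.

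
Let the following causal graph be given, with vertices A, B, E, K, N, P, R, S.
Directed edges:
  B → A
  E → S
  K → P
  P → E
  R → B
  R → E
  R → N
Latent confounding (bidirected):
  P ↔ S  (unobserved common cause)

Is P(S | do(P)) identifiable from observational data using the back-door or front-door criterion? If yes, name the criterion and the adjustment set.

desc(P)\{P}={E,S}; candidates ⊆ {A,B,K,N,R}.
P↔S: latent back-door arc(s) into P.
size 0: {}; under {} P still reaches {K,S} ∋ S.
size 1: {A}, {B}, {K} …(+2); under {A} P still reaches {K,S} ∋ S.
size 2: {A,B}, {A,K}, {A,N} …(+7); under {A,B} P still reaches {K,S} ∋ S.
P↔S cannot be blocked by any observed set — no back-door set.
{E}: (i) intercepts every directed P→S path; (ii) no back-door P→{E}; (iii) {P} blocks every back-door {E}→S. Front-door holds.
P(S|do(P)) = Σ_{E} P(E|P) Σ_{P'} P(S|E,P')P(P').

P(S|do(P)): frontdoor, adjust for {E}.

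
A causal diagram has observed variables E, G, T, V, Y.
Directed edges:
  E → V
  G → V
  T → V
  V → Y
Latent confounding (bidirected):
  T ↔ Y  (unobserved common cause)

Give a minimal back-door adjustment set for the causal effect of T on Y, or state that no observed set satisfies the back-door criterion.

desc(T)\{T}={V,Y}; candidates ⊆ {E,G}.
T↔Y: latent back-door arc(s) into T.
size 0: {}; under {} T still reaches {Y} ∋ Y.
size 1: {E}, {G}; under {E} T still reaches {Y} ∋ Y.
size 2: {E,G}; under {E,G} T still reaches {Y} ∋ Y.
T↔Y cannot be blocked by any observed set — no back-door set.

T→Y: no observed back-door set.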